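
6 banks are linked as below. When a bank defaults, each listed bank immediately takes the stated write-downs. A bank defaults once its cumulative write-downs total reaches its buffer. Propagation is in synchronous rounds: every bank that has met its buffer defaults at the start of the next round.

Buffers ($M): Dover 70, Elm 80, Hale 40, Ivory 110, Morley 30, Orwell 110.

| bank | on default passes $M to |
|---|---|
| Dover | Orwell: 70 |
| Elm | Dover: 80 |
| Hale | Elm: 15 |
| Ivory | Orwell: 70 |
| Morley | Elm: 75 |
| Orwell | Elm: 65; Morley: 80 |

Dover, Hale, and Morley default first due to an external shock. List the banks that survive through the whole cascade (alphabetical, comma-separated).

Ivory, Orwell

Round 1 — Dover, Hale, Morley default (initial).
  Elm: +15+75 → 90 ≥ 80
  Orwell: +70 → 70 < 110
Round 2 — Elm defaults.
No further defaults.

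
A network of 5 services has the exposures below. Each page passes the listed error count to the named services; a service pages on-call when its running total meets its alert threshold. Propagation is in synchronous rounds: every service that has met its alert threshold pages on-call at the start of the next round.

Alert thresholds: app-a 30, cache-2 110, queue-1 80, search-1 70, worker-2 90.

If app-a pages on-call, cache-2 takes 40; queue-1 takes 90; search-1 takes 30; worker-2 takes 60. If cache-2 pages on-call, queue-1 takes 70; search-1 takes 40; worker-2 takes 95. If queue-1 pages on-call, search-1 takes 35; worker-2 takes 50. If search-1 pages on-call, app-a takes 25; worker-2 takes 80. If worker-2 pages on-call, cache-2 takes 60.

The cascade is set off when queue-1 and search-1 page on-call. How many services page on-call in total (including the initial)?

3

Round 1 — queue-1, search-1 page on-call (initial).
  app-a: +25 → 25 < 30
  worker-2: +50+80 → 130 ≥ 90
Round 2 — worker-2 pages on-call.
  cache-2: +60 → 60 < 110
No further pages.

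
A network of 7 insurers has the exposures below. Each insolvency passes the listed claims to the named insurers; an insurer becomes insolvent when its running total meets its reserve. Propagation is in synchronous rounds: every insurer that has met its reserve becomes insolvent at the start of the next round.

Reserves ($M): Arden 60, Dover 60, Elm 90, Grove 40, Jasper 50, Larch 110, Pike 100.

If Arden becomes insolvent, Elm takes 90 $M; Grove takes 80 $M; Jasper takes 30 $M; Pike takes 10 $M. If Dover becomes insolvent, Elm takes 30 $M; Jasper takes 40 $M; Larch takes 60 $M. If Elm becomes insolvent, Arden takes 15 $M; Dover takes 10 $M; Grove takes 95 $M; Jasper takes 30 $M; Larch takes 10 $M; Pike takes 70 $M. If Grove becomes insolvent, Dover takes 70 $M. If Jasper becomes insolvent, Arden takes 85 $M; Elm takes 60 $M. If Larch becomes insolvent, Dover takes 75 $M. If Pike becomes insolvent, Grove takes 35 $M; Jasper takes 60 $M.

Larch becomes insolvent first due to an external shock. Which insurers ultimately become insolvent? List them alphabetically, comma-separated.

Round 1 — Larch becomes insolvent (initial).
  Dover: +75 → 75 ≥ 60
Round 2 — Dover becomes insolvent.
  Elm: +30 → 30 < 90
  Jasper: +40 → 40 < 50
No further insolvencies.

Dover, Larch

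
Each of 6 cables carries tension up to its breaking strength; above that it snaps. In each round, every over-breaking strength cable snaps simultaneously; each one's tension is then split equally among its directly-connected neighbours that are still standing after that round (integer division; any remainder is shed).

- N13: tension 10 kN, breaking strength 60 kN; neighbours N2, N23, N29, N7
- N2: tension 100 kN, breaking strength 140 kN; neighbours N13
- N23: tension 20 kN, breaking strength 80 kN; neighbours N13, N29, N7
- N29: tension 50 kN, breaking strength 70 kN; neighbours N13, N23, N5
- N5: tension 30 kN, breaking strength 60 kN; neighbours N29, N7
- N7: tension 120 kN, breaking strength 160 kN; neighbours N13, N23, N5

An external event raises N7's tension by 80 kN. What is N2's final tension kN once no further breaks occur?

138

Round 1 — N7 at 200 > 160. N7 snaps.
  N7 sheds 200 kN to N13, N23, N5: 66 each (2 lost).
    N13: 10+66 = 76 > 60
    N23: 20+66 = 86 > 80
    N5: 30+66 = 96 > 60
Round 2 — N13, N23, N5 snap.
  N13 sheds 76 kN to N2, N29: 38 each.
    N2: 100+38 = 138 ≤ 140
    N29: 50+38 = 88 > 70
  N23 sheds 86 kN to N29: 86 each.
    N29: 88+86 = 174 > 70
  N5 sheds 96 kN to N29: 96 each.
    N29: 174+96 = 270 > 70
Round 3 — N29 snaps.
  N29 sheds 270 kN: no online neighbours, lost.
No further breaks.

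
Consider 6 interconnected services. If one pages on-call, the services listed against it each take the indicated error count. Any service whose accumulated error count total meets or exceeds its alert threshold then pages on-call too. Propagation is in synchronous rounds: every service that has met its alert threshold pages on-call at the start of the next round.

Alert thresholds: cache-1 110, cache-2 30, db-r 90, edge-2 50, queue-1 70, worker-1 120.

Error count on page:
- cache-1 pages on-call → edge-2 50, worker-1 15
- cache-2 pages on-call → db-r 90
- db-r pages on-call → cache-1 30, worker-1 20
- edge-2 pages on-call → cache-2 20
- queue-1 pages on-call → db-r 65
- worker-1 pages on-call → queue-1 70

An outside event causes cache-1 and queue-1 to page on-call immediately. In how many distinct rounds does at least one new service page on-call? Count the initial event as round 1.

Round 1 — cache-1, queue-1 page on-call (initial).
  db-r: +65 → 65 < 90
  edge-2: +50 → 50 ≥ 50
  worker-1: +15 → 15 < 120
Round 2 — edge-2 pages on-call.
  cache-2: +20 → 20 < 30
No further pages.

2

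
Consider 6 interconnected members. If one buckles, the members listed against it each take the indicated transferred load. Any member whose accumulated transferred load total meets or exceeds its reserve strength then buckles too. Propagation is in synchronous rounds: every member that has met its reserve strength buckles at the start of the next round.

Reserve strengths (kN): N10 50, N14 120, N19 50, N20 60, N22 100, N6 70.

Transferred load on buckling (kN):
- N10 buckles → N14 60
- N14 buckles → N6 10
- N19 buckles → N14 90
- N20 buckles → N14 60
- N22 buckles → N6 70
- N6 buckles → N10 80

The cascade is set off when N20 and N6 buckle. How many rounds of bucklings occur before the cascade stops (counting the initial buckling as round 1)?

Round 1 — N20, N6 buckle (initial).
  N10: +80 → 80 ≥ 50
  N14: +60 → 60 < 120
Round 2 — N10 buckles.
  N14: +60 → 120 ≥ 120
Round 3 — N14 buckles.
No further bucklings.

3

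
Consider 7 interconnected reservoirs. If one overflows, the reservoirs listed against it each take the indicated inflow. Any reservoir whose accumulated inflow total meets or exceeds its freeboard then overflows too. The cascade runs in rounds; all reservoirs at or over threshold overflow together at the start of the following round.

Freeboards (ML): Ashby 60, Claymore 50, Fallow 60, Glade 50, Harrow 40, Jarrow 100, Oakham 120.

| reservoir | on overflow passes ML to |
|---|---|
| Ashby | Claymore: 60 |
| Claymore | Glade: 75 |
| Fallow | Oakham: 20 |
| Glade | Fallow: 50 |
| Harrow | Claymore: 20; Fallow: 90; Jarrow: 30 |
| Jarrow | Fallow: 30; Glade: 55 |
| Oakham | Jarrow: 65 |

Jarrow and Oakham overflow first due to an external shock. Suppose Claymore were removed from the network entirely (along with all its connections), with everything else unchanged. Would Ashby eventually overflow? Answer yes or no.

no

With Claymore removed:
Round 1 — Jarrow, Oakham overflow (initial).
  Fallow: +30 → 30 < 60
  Glade: +55 → 55 ≥ 50
Round 2 — Glade overflows.
  Fallow: +50 → 80 ≥ 60
Round 3 — Fallow overflows.
No further overflows.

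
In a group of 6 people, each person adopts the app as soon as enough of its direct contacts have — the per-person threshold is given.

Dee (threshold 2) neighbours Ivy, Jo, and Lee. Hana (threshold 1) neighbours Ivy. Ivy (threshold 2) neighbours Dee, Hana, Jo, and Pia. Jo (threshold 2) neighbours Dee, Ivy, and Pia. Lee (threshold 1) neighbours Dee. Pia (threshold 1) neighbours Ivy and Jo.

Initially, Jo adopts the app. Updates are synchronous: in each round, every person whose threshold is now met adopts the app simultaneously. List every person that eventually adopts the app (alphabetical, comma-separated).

Dee, Hana, Ivy, Jo, Lee, Pia

Round 1 — Jo adopts the app (initial).
Round 2 — checking thresholds:
  Dee: 1 of 3 neighbours < 2, below threshold.
  Ivy: 1 of 4 neighbours < 2, below threshold.
  Pia: 1 of 2 neighbours ≥ 1, adopts the app.
Round 3 — checking thresholds:
  Dee: 1 of 3 neighbours < 2, below threshold.
  Ivy: 2 of 4 neighbours ≥ 2, adopts the app.
Round 4 — checking thresholds:
  Dee: 2 of 3 neighbours ≥ 2, adopts the app.
  Hana: 1 of 1 neighbours ≥ 1, adopts the app.
Round 5 — checking thresholds:
  Lee: 1 of 1 neighbours ≥ 1, adopts the app.
Round 6 — no new adoptions; cascade stops.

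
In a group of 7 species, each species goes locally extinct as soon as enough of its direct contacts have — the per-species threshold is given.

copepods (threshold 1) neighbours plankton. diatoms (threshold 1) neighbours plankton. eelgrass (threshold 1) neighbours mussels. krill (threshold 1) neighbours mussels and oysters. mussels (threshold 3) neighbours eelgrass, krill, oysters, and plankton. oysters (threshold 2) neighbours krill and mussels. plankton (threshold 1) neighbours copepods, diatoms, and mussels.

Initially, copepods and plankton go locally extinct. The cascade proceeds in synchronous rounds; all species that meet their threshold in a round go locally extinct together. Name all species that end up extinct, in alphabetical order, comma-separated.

copepods, diatoms, plankton

Round 1 — copepods, plankton go locally extinct (initial).
Round 2 — checking thresholds:
  diatoms: 1 of 1 neighbours ≥ 1, goes locally extinct.
  mussels: 1 of 4 neighbours < 3, holds.
Round 3 — no new extinctions; cascade stops.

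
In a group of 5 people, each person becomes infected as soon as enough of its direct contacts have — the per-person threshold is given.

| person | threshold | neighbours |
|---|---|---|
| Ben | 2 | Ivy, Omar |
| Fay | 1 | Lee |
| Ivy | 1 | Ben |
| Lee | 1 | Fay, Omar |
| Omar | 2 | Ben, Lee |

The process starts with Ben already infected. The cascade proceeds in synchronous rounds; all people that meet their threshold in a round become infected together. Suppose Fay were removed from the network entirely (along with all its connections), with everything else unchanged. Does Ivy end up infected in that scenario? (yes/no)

yes

With Fay removed:
Round 1 — Ben becomes infected (initial).
Round 2 — checking thresholds:
  Ivy: 1 of 1 neighbours ≥ 1, becomes infected.
  Omar: 1 of 2 neighbours < 2, below threshold.
Round 3 — no new infections; cascade stops.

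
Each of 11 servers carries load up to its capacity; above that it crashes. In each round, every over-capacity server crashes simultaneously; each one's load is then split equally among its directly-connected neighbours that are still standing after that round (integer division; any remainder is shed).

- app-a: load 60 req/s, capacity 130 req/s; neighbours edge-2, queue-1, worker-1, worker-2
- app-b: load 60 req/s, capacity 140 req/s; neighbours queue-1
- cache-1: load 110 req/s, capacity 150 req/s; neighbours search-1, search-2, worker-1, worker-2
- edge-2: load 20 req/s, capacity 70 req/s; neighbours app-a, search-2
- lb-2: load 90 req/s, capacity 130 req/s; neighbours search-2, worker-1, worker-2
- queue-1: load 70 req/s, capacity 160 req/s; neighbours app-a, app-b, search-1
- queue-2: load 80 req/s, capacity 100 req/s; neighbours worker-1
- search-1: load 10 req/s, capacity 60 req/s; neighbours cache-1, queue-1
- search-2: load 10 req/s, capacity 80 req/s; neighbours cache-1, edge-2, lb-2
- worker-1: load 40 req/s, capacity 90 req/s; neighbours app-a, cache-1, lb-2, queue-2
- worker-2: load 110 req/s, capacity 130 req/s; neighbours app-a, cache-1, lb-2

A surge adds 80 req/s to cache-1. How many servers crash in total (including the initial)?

8

Round 1 — cache-1 at 190 > 150. cache-1 crashes.
  cache-1 sheds 190 req/s to search-1, search-2, worker-1, worker-2: 47 each (2 lost).
    search-1: 10+47 = 57 ≤ 60
    search-2: 10+47 = 57 ≤ 80
    worker-1: 40+47 = 87 ≤ 90
    worker-2: 110+47 = 157 > 130
Round 2 — worker-2 crashes.
  worker-2 sheds 157 req/s to app-a, lb-2: 78 each (1 lost).
    app-a: 60+78 = 138 > 130
    lb-2: 90+78 = 168 > 130
Round 3 — app-a, lb-2 crash.
  app-a sheds 138 req/s to edge-2, queue-1, worker-1: 46 each.
    edge-2: 20+46 = 66 ≤ 70
    queue-1: 70+46 = 116 ≤ 160
    worker-1: 87+46 = 133 > 90
  lb-2 sheds 168 req/s to search-2, worker-1: 84 each.
    search-2: 57+84 = 141 > 80
    worker-1: 133+84 = 217 > 90
Round 4 — search-2, worker-1 crash.
  search-2 sheds 141 req/s to edge-2: 141 each.
    edge-2: 66+141 = 207 > 70
  worker-1 sheds 217 req/s to queue-2: 217 each.
    queue-2: 80+217 = 297 > 100
Round 5 — edge-2, queue-2 crash.
  edge-2 sheds 207 req/s: no online neighbours, lost.
  queue-2 sheds 297 req/s: no online neighbours, lost.
No further crashes.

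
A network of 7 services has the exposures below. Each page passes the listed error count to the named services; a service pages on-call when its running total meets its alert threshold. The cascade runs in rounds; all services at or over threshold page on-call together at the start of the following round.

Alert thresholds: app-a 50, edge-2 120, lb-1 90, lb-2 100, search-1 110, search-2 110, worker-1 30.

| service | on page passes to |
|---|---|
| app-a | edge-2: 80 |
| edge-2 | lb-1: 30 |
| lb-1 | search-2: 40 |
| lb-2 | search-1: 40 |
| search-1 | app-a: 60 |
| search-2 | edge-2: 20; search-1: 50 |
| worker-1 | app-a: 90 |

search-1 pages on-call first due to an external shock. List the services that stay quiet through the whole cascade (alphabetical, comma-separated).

edge-2, lb-1, lb-2, search-2, worker-1

Round 1 — search-1 pages on-call (initial).
  app-a: +60 → 60 ≥ 50
Round 2 — app-a pages on-call.
  edge-2: +80 → 80 < 120
No further pages.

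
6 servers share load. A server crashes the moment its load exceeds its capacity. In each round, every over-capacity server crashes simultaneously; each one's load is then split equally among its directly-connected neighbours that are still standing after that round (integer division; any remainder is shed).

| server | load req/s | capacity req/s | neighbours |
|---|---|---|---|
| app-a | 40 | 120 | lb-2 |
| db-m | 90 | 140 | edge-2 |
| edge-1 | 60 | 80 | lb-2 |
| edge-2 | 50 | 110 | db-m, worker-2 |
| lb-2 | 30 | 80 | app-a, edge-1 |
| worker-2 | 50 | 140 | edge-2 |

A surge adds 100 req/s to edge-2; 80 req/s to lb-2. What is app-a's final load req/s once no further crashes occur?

Round 1 — edge-2 at 150 > 110; lb-2 at 110 > 80. edge-2, lb-2 crash.
  edge-2 sheds 150 req/s to db-m, worker-2: 75 each.
    db-m: 90+75 = 165 > 140
    worker-2: 50+75 = 125 ≤ 140
  lb-2 sheds 110 req/s to app-a, edge-1: 55 each.
    app-a: 40+55 = 95 ≤ 120
    edge-1: 60+55 = 115 > 80
Round 2 — db-m, edge-1 crash.
  db-m sheds 165 req/s: no online neighbours, lost.
  edge-1 sheds 115 req/s: no online neighbours, lost.
No further crashes.

95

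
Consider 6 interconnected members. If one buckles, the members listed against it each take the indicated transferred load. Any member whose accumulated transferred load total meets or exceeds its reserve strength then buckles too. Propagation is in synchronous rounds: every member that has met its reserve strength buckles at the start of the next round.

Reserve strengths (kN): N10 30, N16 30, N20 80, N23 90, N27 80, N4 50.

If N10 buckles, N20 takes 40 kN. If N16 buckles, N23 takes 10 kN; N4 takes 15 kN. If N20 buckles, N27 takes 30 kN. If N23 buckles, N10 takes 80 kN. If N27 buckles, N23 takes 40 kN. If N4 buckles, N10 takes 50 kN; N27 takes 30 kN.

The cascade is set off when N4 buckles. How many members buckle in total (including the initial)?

Round 1 — N4 buckles (initial).
  N10: +50 → 50 ≥ 30
  N27: +30 → 30 < 80
Round 2 — N10 buckles.
  N20: +40 → 40 < 80
No further bucklings.

2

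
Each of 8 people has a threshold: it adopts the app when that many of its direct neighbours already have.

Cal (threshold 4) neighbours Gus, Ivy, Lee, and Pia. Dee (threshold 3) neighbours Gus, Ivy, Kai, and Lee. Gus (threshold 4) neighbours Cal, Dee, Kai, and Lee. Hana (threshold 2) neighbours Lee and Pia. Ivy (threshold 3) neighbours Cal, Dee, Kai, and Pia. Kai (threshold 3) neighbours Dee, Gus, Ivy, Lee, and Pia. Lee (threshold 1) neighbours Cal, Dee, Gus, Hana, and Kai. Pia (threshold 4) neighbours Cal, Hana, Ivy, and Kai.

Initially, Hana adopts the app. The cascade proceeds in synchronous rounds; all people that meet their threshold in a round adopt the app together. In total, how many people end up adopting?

Round 1 — Hana adopts the app (initial).
Round 2 — checking thresholds:
  Lee: 1 of 5 neighbours ≥ 1, adopts the app.
  Pia: 1 of 4 neighbours < 4, not yet.
Round 3 — no new adoptions; cascade stops.

2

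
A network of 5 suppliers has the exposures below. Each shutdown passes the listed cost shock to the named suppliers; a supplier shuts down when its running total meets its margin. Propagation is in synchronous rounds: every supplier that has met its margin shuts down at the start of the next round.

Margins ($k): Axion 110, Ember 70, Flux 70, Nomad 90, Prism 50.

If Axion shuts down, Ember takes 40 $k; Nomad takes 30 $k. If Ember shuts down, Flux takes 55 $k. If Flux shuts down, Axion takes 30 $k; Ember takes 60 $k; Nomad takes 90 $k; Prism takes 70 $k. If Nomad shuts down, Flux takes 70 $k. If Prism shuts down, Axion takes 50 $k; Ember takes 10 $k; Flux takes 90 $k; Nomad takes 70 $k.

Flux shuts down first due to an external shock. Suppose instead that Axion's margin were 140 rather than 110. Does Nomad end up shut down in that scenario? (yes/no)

yes

With Axion's margin at 140:
Round 1 — Flux shuts down (initial).
  Axion: +30 → 30 < 140
  Ember: +60 → 60 < 70
  Nomad: +90 → 90 ≥ 90
  Prism: +70 → 70 ≥ 50
Round 2 — Nomad, Prism shut down.
  Axion: +50 → 80 < 140
  Ember: +10 → 70 ≥ 70
Round 3 — Ember shuts down.
No further shutdowns.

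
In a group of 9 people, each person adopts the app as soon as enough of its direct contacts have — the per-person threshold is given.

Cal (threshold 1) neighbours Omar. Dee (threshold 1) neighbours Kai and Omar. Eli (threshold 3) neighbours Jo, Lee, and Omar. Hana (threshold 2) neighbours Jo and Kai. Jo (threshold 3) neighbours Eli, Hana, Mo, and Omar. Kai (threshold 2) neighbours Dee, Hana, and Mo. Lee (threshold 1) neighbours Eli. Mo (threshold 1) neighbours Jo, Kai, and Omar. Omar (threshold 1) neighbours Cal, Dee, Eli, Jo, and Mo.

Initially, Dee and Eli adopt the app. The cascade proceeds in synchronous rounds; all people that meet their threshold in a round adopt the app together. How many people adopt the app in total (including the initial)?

9

Round 1 — Dee, Eli adopt the app (initial).
Round 2 — checking thresholds:
  Jo: 1 of 4 neighbours < 3, holds.
  Kai: 1 of 3 neighbours < 2, holds.
  Lee: 1 of 1 neighbours ≥ 1, adopts the app.
  Omar: 2 of 5 neighbours ≥ 1, adopts the app.
Round 3 — checking thresholds:
  Cal: 1 of 1 neighbours ≥ 1, adopts the app.
  Jo: 2 of 4 neighbours < 3, holds.
  Kai: 1 of 3 neighbours < 2, holds.
  Mo: 1 of 3 neighbours ≥ 1, adopts the app.
Round 4 — checking thresholds:
  Jo: 3 of 4 neighbours ≥ 3, adopts the app.
  Kai: 2 of 3 neighbours ≥ 2, adopts the app.
Round 5 — checking thresholds:
  Hana: 2 of 2 neighbours ≥ 2, adopts the app.
Round 6 — no new adoptions; cascade stops.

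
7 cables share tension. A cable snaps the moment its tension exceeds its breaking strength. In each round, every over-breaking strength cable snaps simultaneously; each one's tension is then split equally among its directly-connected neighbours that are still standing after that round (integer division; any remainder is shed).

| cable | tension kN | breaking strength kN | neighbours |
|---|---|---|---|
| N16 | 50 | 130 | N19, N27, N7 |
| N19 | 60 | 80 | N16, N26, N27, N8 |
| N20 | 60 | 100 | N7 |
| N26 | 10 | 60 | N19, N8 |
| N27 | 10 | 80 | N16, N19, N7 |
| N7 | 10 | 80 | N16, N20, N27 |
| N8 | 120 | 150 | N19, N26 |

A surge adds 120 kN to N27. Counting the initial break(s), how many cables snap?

Round 1 — N27 at 130 > 80. N27 snaps.
  N27 sheds 130 kN to N16, N19, N7: 43 each (1 lost).
    N16: 50+43 = 93 ≤ 130
    N19: 60+43 = 103 > 80
    N7: 10+43 = 53 ≤ 80
Round 2 — N19 snaps.
  N19 sheds 103 kN to N16, N26, N8: 34 each (1 lost).
    N16: 93+34 = 127 ≤ 130
    N26: 10+34 = 44 ≤ 60
    N8: 120+34 = 154 > 150
Round 3 — N8 snaps.
  N8 sheds 154 kN to N26: 154 each.
    N26: 44+154 = 198 > 60
Round 4 — N26 snaps.
  N26 sheds 198 kN: no online neighbours, lost.
No further breaks.

4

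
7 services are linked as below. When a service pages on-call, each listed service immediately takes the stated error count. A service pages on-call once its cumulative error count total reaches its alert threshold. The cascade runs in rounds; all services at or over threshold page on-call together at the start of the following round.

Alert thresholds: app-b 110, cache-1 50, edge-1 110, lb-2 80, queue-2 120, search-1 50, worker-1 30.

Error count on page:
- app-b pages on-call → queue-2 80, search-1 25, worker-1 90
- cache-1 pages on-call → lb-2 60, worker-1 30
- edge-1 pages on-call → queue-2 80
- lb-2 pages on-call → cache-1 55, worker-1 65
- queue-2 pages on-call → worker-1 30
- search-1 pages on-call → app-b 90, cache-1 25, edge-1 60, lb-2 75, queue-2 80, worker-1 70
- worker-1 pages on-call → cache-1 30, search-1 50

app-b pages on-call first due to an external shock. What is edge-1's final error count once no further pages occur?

Round 1 — app-b pages on-call (initial).
  queue-2: +80 → 80 < 120
  search-1: +25 → 25 < 50
  worker-1: +90 → 90 ≥ 30
Round 2 — worker-1 pages on-call.
  cache-1: +30 → 30 < 50
  search-1: +50 → 75 ≥ 50
Round 3 — search-1 pages on-call.
  cache-1: +25 → 55 ≥ 50
  edge-1: +60 → 60 < 110
  lb-2: +75 → 75 < 80
  queue-2: +80 → 160 ≥ 120
Round 4 — cache-1, queue-2 page on-call.
  lb-2: +60 → 135 ≥ 80
Round 5 — lb-2 pages on-call.
No further pages.

60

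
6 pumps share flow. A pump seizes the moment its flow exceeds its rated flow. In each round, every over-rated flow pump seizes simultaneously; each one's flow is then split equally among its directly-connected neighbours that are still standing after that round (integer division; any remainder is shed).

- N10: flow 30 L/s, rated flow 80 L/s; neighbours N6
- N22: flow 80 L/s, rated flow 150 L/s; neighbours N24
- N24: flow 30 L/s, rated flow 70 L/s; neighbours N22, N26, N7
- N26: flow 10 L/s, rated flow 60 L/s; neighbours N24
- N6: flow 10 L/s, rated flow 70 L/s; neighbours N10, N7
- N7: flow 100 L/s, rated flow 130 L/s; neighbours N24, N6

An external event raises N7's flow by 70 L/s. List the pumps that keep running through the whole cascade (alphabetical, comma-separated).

Round 1 — N7 at 170 > 130. N7 seizes.
  N7 sheds 170 L/s to N24, N6: 85 each.
    N24: 30+85 = 115 > 70
    N6: 10+85 = 95 > 70
Round 2 — N24, N6 seize.
  N24 sheds 115 L/s to N22, N26: 57 each (1 lost).
    N22: 80+57 = 137 ≤ 150
    N26: 10+57 = 67 > 60
  N6 sheds 95 L/s to N10: 95 each.
    N10: 30+95 = 125 > 80
Round 3 — N10, N26 seize.
  N10 sheds 125 L/s: no online neighbours, lost.
  N26 sheds 67 L/s: no online neighbours, lost.
No further seizures.

N22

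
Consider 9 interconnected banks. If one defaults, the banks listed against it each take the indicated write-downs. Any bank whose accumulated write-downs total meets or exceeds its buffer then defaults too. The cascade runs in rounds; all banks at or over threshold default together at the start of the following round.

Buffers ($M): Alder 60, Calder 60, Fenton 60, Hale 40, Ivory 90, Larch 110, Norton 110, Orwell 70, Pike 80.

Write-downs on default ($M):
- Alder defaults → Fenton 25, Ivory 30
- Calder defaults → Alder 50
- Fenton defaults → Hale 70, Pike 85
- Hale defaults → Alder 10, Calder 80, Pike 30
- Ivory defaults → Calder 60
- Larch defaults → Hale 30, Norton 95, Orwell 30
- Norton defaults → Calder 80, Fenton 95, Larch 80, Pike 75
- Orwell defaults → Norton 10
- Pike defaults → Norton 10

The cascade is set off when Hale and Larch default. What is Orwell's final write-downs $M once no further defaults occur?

30

Round 1 — Hale, Larch default (initial).
  Alder: +10 → 10 < 60
  Calder: +80 → 80 ≥ 60
  Norton: +95 → 95 < 110
  Orwell: +30 → 30 < 70
  Pike: +30 → 30 < 80
Round 2 — Calder defaults.
  Alder: +50 → 60 ≥ 60
Round 3 — Alder defaults.
  Fenton: +25 → 25 < 60
  Ivory: +30 → 30 < 90
No further defaults.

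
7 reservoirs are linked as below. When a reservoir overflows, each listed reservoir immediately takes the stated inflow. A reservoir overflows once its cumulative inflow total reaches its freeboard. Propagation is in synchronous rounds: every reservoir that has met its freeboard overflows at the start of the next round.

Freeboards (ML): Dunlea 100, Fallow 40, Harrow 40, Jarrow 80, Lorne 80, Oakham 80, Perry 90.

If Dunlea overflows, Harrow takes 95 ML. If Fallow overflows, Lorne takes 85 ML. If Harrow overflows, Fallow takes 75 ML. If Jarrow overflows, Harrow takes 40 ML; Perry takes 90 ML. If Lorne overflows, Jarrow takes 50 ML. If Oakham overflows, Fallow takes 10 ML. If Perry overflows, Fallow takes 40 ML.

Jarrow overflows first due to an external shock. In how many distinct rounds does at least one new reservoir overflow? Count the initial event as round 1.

Round 1 — Jarrow overflows (initial).
  Harrow: +40 → 40 ≥ 40
  Perry: +90 → 90 ≥ 90
Round 2 — Harrow, Perry overflow.
  Fallow: +75+40 → 115 ≥ 40
Round 3 — Fallow overflows.
  Lorne: +85 → 85 ≥ 80
Round 4 — Lorne overflows.
No further overflows.

4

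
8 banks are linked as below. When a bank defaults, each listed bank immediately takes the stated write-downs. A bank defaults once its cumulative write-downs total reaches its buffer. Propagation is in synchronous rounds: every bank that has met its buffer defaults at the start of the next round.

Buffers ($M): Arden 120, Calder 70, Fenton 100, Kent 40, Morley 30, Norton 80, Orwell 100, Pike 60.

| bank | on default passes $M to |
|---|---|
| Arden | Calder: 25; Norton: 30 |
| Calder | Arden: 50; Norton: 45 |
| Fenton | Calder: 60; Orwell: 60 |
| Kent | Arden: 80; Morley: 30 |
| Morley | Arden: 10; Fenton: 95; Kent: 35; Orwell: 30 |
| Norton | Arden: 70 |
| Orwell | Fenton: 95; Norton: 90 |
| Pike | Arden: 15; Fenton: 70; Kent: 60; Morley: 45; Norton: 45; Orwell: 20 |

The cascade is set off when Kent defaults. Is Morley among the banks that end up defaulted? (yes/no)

Round 1 — Kent defaults (initial).
  Arden: +80 → 80 < 120
  Morley: +30 → 30 ≥ 30
Round 2 — Morley defaults.
  Arden: +10 → 90 < 120
  Fenton: +95 → 95 < 100
  Orwell: +30 → 30 < 100
No further defaults.

yes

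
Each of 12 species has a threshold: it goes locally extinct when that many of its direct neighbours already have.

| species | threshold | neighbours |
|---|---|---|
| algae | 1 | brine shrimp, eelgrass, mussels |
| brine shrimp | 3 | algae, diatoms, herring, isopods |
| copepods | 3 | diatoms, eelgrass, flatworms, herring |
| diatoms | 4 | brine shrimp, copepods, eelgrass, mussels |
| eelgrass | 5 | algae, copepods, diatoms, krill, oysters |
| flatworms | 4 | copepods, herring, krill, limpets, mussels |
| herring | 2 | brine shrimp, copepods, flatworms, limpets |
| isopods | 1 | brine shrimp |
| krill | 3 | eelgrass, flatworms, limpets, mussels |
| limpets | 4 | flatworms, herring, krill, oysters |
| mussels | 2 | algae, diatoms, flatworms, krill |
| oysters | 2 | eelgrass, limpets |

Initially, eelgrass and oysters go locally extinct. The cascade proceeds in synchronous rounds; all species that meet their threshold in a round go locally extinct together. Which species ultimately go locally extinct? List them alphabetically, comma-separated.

algae, eelgrass, oysters

Round 1 — eelgrass, oysters go locally extinct (initial).
Round 2 — checking thresholds:
  algae: 1 of 3 neighbours ≥ 1, goes locally extinct.
  copepods: 1 of 4 neighbours < 3, not yet.
  diatoms: 1 of 4 neighbours < 4, not yet.
  krill: 1 of 4 neighbours < 3, not yet.
  limpets: 1 of 4 neighbours < 4, not yet.
Round 3 — no new extinctions; cascade stops.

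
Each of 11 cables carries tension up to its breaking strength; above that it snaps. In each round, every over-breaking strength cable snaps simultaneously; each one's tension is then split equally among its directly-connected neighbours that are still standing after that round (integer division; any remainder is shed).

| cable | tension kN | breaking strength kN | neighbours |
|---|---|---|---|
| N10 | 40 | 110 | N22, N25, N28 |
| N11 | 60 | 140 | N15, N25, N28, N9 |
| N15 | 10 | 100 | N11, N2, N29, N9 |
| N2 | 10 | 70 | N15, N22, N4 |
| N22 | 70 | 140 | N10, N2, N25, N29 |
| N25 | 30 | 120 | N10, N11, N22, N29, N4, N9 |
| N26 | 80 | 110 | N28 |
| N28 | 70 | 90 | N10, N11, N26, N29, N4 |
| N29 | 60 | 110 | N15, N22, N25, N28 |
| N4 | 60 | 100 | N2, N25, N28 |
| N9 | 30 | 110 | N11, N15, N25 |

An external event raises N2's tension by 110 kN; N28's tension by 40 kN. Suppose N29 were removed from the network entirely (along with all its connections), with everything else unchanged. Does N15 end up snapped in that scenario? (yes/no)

With N29 removed:
Round 1 — N2 at 120 > 70; N28 at 110 > 90. N2, N28 snap.
  N2 sheds 120 kN to N15, N22, N4: 40 each.
    N15: 10+40 = 50 ≤ 100
    N22: 70+40 = 110 ≤ 140
    N4: 60+40 = 100 ≤ 100
  N28 sheds 110 kN to N10, N11, N26, N4: 27 each (2 lost).
    N10: 40+27 = 67 ≤ 110
    N11: 60+27 = 87 ≤ 140
    N26: 80+27 = 107 ≤ 110
    N4: 100+27 = 127 > 100
Round 2 — N4 snaps.
  N4 sheds 127 kN to N25: 127 each.
    N25: 30+127 = 157 > 120
Round 3 — N25 snaps.
  N25 sheds 157 kN to N10, N11, N22, N9: 39 each (1 lost).
    N10: 67+39 = 106 ≤ 110
    N11: 87+39 = 126 ≤ 140
    N22: 110+39 = 149 > 140
    N9: 30+39 = 69 ≤ 110
Round 4 — N22 snaps.
  N22 sheds 149 kN to N10: 149 each.
    N10: 106+149 = 255 > 110
Round 5 — N10 snaps.
  N10 sheds 255 kN: no online neighbours, lost.
No further breaks.

no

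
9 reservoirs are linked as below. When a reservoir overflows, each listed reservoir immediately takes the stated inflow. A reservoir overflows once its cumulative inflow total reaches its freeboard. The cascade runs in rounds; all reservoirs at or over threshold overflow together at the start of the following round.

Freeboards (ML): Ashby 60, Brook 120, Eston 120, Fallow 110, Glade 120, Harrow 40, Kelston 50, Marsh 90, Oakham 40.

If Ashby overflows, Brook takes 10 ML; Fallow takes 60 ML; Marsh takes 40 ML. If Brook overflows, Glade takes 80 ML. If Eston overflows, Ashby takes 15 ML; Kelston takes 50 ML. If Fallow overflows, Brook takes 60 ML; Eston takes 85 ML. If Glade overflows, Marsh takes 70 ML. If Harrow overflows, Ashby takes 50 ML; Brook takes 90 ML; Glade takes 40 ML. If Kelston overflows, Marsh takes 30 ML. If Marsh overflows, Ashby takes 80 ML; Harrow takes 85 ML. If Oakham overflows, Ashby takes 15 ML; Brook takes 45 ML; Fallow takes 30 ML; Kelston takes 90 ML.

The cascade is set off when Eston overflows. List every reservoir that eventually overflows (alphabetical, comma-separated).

Eston, Kelston

Round 1 — Eston overflows (initial).
  Ashby: +15 → 15 < 60
  Kelston: +50 → 50 ≥ 50
Round 2 — Kelston overflows.
  Marsh: +30 → 30 < 90
No further overflows.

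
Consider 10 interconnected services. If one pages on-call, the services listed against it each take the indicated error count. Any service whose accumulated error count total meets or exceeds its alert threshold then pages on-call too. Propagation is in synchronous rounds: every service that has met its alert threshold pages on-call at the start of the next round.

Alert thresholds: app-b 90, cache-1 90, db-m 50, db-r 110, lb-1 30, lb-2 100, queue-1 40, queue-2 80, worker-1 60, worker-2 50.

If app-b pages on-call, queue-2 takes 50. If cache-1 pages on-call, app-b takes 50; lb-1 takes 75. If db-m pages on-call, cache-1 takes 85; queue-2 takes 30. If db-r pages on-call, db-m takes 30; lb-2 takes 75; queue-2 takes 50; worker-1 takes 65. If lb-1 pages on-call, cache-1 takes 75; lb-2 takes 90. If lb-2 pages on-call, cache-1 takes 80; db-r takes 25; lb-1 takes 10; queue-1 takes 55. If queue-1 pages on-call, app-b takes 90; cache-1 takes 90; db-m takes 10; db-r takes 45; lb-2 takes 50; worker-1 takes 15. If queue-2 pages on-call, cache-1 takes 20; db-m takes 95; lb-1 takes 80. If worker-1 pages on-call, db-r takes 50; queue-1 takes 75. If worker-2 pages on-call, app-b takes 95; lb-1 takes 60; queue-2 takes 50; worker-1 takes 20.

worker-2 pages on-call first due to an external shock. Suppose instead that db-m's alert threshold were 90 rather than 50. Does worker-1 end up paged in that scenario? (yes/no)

With db-m's alert threshold at 90:
Round 1 — worker-2 pages on-call (initial).
  app-b: +95 → 95 ≥ 90
  lb-1: +60 → 60 ≥ 30
  queue-2: +50 → 50 < 80
  worker-1: +20 → 20 < 60
Round 2 — app-b, lb-1 page on-call.
  cache-1: +75 → 75 < 90
  lb-2: +90 → 90 < 100
  queue-2: +50 → 100 ≥ 80
Round 3 — queue-2 pages on-call.
  cache-1: +20 → 95 ≥ 90
  db-m: +95 → 95 ≥ 90
Round 4 — cache-1, db-m page on-call.
No further pages.

no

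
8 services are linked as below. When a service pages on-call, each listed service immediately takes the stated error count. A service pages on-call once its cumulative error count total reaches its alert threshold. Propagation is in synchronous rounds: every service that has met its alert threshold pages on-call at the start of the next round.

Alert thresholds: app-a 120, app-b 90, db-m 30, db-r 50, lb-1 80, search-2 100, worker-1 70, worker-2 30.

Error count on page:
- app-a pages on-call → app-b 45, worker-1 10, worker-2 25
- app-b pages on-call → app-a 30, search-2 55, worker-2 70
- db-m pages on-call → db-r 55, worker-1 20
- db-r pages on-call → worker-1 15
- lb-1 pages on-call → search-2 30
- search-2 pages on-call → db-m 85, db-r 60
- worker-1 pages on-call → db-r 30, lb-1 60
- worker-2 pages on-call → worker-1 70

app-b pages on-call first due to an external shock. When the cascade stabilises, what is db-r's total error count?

Round 1 — app-b pages on-call (initial).
  app-a: +30 → 30 < 120
  search-2: +55 → 55 < 100
  worker-2: +70 → 70 ≥ 30
Round 2 — worker-2 pages on-call.
  worker-1: +70 → 70 ≥ 70
Round 3 — worker-1 pages on-call.
  db-r: +30 → 30 < 50
  lb-1: +60 → 60 < 80
No further pages.

30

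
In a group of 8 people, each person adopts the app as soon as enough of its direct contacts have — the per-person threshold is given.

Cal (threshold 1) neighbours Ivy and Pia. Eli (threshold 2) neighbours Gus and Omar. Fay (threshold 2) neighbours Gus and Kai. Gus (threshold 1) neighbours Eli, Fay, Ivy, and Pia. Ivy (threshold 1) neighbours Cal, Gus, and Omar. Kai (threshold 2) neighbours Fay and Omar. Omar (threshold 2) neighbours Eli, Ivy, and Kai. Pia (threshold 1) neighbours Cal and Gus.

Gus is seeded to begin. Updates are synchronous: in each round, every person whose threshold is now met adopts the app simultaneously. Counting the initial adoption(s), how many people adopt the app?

4

Round 1 — Gus adopts the app (initial).
Round 2 — checking thresholds:
  Eli: 1 of 2 neighbours < 2, holds.
  Fay: 1 of 2 neighbours < 2, holds.
  Ivy: 1 of 3 neighbours ≥ 1, adopts the app.
  Pia: 1 of 2 neighbours ≥ 1, adopts the app.
Round 3 — checking thresholds:
  Cal: 2 of 2 neighbours ≥ 1, adopts the app.
  Eli: 1 of 2 neighbours < 2, holds.
  Fay: 1 of 2 neighbours < 2, holds.
  Omar: 1 of 3 neighbours < 2, holds.
Round 4 — no new adoptions; cascade stops.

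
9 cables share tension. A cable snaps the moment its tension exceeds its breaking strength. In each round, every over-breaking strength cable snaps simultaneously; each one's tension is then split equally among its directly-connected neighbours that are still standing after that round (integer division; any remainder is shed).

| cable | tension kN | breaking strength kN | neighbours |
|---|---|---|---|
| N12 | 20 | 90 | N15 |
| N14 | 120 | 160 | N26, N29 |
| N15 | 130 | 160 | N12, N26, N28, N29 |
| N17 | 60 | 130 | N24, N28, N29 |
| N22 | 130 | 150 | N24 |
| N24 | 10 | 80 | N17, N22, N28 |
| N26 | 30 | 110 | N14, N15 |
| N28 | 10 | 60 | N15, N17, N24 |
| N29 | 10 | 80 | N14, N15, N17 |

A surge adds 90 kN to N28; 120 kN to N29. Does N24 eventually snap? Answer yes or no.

yes

Round 1 — N28 at 100 > 60; N29 at 130 > 80. N28, N29 snap.
  N28 sheds 100 kN to N15, N17, N24: 33 each (1 lost).
    N15: 130+33 = 163 > 160
    N17: 60+33 = 93 ≤ 130
    N24: 10+33 = 43 ≤ 80
  N29 sheds 130 kN to N14, N15, N17: 43 each (1 lost).
    N14: 120+43 = 163 > 160
    N15: 163+43 = 206 > 160
    N17: 93+43 = 136 > 130
Round 2 — N14, N15, N17 snap.
  N14 sheds 163 kN to N26: 163 each.
    N26: 30+163 = 193 > 110
  N15 sheds 206 kN to N12, N26: 103 each.
    N12: 20+103 = 123 > 90
    N26: 193+103 = 296 > 110
  N17 sheds 136 kN to N24: 136 each.
    N24: 43+136 = 179 > 80
Round 3 — N12, N24, N26 snap.
  N12 sheds 123 kN: no online neighbours, lost.
  N24 sheds 179 kN to N22: 179 each.
    N22: 130+179 = 309 > 150
  N26 sheds 296 kN: no online neighbours, lost.
Round 4 — N22 snaps.
  N22 sheds 309 kN: no online neighbours, lost.
No further breaks.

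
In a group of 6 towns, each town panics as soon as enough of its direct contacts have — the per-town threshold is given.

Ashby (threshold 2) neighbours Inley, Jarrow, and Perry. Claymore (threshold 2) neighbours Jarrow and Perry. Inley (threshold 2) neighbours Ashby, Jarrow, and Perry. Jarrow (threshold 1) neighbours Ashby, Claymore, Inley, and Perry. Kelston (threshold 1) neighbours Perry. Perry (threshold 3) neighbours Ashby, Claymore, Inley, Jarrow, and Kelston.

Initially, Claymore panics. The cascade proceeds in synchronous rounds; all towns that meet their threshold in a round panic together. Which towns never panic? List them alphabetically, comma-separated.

Round 1 — Claymore panics (initial).
Round 2 — checking thresholds:
  Jarrow: 1 of 4 neighbours ≥ 1, panics.
  Perry: 1 of 5 neighbours < 3, below threshold.
Round 3 — no new panics; cascade stops.

Ashby, Inley, Kelston, Perry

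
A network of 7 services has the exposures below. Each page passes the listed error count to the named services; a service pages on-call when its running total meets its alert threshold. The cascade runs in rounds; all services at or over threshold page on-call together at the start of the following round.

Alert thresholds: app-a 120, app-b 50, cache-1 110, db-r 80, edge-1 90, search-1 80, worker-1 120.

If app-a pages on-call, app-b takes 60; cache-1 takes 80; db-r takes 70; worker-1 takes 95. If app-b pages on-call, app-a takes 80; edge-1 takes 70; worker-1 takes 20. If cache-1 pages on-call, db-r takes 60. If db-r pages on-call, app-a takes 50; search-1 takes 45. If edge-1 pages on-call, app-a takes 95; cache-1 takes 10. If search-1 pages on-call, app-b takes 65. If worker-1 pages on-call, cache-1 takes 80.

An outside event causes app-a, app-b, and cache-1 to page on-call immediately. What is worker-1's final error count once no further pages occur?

115

Round 1 — app-a, app-b, cache-1 page on-call (initial).
  db-r: +70+60 → 130 ≥ 80
  edge-1: +70 → 70 < 90
  worker-1: +95+20 → 115 < 120
Round 2 — db-r pages on-call.
  search-1: +45 → 45 < 80
No further pages.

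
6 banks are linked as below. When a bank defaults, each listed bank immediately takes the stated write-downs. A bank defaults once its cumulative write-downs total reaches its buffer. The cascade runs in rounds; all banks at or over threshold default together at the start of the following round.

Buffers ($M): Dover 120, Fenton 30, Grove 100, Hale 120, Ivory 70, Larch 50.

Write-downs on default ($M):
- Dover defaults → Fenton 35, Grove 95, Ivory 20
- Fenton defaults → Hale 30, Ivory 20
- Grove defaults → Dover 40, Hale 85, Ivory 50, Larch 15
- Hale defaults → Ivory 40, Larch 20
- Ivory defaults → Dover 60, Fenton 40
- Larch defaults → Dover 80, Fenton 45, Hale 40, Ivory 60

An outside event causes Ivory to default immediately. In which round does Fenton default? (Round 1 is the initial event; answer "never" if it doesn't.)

2

Round 1 — Ivory defaults (initial).
  Dover: +60 → 60 < 120
  Fenton: +40 → 40 ≥ 30
Round 2 — Fenton defaults.
  Hale: +30 → 30 < 120
No further defaults.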